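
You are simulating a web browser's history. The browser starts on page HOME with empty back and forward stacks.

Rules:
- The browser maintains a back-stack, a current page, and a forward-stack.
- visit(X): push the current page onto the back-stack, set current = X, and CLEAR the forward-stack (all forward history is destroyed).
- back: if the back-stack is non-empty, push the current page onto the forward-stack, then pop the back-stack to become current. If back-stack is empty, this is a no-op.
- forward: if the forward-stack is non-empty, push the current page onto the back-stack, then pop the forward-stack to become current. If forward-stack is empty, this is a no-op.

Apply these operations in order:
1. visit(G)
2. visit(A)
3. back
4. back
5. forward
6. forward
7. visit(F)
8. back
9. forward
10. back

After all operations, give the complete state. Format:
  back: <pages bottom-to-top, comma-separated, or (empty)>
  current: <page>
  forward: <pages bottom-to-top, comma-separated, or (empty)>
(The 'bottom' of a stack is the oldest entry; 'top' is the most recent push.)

Answer: back: HOME,G
current: A
forward: F

Derivation:
After 1 (visit(G)): cur=G back=1 fwd=0
After 2 (visit(A)): cur=A back=2 fwd=0
After 3 (back): cur=G back=1 fwd=1
After 4 (back): cur=HOME back=0 fwd=2
After 5 (forward): cur=G back=1 fwd=1
After 6 (forward): cur=A back=2 fwd=0
After 7 (visit(F)): cur=F back=3 fwd=0
After 8 (back): cur=A back=2 fwd=1
After 9 (forward): cur=F back=3 fwd=0
After 10 (back): cur=A back=2 fwd=1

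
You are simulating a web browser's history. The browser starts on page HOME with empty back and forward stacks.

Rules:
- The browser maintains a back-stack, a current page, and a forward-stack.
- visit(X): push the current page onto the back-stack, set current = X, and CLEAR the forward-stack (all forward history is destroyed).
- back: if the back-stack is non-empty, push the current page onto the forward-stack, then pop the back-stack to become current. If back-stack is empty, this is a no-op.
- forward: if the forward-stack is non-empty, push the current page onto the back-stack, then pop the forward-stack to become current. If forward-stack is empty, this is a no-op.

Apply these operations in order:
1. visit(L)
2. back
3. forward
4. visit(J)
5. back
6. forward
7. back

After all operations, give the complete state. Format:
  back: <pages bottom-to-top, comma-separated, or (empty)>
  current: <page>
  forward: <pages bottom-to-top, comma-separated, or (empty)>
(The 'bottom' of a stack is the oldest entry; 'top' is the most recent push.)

After 1 (visit(L)): cur=L back=1 fwd=0
After 2 (back): cur=HOME back=0 fwd=1
After 3 (forward): cur=L back=1 fwd=0
After 4 (visit(J)): cur=J back=2 fwd=0
After 5 (back): cur=L back=1 fwd=1
After 6 (forward): cur=J back=2 fwd=0
After 7 (back): cur=L back=1 fwd=1

Answer: back: HOME
current: L
forward: J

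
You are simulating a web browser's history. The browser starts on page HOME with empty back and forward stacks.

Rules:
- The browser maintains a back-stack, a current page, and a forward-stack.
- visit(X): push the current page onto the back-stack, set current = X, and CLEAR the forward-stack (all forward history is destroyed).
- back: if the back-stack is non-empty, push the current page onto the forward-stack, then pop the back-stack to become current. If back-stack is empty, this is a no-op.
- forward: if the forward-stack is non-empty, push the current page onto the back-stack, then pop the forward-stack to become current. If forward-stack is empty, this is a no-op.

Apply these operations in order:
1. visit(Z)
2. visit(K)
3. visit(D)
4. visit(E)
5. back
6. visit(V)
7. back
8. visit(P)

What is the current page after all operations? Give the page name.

After 1 (visit(Z)): cur=Z back=1 fwd=0
After 2 (visit(K)): cur=K back=2 fwd=0
After 3 (visit(D)): cur=D back=3 fwd=0
After 4 (visit(E)): cur=E back=4 fwd=0
After 5 (back): cur=D back=3 fwd=1
After 6 (visit(V)): cur=V back=4 fwd=0
After 7 (back): cur=D back=3 fwd=1
After 8 (visit(P)): cur=P back=4 fwd=0

Answer: P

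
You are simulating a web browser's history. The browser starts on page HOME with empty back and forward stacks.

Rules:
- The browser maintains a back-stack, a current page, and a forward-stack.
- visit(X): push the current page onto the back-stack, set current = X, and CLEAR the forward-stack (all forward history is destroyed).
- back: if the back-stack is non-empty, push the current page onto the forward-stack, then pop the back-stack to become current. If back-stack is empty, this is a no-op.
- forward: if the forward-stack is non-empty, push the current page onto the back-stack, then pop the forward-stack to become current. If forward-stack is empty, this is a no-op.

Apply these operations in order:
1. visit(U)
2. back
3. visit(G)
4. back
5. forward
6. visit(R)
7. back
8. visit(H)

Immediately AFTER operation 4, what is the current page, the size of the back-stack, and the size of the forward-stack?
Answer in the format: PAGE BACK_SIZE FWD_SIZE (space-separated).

After 1 (visit(U)): cur=U back=1 fwd=0
After 2 (back): cur=HOME back=0 fwd=1
After 3 (visit(G)): cur=G back=1 fwd=0
After 4 (back): cur=HOME back=0 fwd=1

HOME 0 1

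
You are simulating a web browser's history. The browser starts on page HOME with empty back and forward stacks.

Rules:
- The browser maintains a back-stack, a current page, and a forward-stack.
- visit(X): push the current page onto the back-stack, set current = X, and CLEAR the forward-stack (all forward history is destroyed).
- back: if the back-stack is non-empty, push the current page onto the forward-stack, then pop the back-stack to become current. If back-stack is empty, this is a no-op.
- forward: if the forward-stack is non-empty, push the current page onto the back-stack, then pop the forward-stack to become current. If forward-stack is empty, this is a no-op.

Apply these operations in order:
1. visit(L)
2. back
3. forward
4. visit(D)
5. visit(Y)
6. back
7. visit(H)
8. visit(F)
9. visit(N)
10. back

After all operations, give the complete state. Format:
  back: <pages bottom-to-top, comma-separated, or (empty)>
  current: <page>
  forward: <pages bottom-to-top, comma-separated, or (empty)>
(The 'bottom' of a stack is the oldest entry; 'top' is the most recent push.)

After 1 (visit(L)): cur=L back=1 fwd=0
After 2 (back): cur=HOME back=0 fwd=1
After 3 (forward): cur=L back=1 fwd=0
After 4 (visit(D)): cur=D back=2 fwd=0
After 5 (visit(Y)): cur=Y back=3 fwd=0
After 6 (back): cur=D back=2 fwd=1
After 7 (visit(H)): cur=H back=3 fwd=0
After 8 (visit(F)): cur=F back=4 fwd=0
After 9 (visit(N)): cur=N back=5 fwd=0
After 10 (back): cur=F back=4 fwd=1

Answer: back: HOME,L,D,H
current: F
forward: N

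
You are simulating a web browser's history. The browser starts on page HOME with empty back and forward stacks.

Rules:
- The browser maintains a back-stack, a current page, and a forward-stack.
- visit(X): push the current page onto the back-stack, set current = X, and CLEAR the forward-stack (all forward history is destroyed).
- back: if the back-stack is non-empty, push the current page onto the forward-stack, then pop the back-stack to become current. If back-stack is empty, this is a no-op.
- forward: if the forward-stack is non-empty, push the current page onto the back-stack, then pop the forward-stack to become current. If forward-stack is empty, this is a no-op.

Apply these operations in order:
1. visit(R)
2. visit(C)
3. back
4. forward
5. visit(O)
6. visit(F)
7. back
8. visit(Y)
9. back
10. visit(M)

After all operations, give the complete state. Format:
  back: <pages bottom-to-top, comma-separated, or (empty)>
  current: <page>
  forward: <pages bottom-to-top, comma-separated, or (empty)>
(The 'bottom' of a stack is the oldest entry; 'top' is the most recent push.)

After 1 (visit(R)): cur=R back=1 fwd=0
After 2 (visit(C)): cur=C back=2 fwd=0
After 3 (back): cur=R back=1 fwd=1
After 4 (forward): cur=C back=2 fwd=0
After 5 (visit(O)): cur=O back=3 fwd=0
After 6 (visit(F)): cur=F back=4 fwd=0
After 7 (back): cur=O back=3 fwd=1
After 8 (visit(Y)): cur=Y back=4 fwd=0
After 9 (back): cur=O back=3 fwd=1
After 10 (visit(M)): cur=M back=4 fwd=0

Answer: back: HOME,R,C,O
current: M
forward: (empty)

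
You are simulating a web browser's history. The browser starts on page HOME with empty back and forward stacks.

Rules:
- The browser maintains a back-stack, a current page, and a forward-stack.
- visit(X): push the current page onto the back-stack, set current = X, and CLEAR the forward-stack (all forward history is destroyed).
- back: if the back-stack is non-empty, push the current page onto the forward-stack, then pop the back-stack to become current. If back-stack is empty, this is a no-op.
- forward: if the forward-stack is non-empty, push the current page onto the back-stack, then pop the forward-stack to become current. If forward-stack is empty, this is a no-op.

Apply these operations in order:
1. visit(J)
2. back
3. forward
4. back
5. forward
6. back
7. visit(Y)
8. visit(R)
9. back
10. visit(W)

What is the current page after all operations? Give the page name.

After 1 (visit(J)): cur=J back=1 fwd=0
After 2 (back): cur=HOME back=0 fwd=1
After 3 (forward): cur=J back=1 fwd=0
After 4 (back): cur=HOME back=0 fwd=1
After 5 (forward): cur=J back=1 fwd=0
After 6 (back): cur=HOME back=0 fwd=1
After 7 (visit(Y)): cur=Y back=1 fwd=0
After 8 (visit(R)): cur=R back=2 fwd=0
After 9 (back): cur=Y back=1 fwd=1
After 10 (visit(W)): cur=W back=2 fwd=0

Answer: W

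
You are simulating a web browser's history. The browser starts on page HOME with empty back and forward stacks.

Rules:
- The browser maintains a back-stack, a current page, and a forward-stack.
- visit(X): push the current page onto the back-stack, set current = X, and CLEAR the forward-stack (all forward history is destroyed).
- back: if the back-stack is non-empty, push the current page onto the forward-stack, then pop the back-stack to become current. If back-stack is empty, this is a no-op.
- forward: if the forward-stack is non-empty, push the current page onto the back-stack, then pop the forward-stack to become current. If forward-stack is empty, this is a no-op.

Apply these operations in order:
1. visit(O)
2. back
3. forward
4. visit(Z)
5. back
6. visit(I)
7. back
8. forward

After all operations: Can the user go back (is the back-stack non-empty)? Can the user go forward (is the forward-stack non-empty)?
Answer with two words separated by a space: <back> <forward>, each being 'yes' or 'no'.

Answer: yes no

Derivation:
After 1 (visit(O)): cur=O back=1 fwd=0
After 2 (back): cur=HOME back=0 fwd=1
After 3 (forward): cur=O back=1 fwd=0
After 4 (visit(Z)): cur=Z back=2 fwd=0
After 5 (back): cur=O back=1 fwd=1
After 6 (visit(I)): cur=I back=2 fwd=0
After 7 (back): cur=O back=1 fwd=1
After 8 (forward): cur=I back=2 fwd=0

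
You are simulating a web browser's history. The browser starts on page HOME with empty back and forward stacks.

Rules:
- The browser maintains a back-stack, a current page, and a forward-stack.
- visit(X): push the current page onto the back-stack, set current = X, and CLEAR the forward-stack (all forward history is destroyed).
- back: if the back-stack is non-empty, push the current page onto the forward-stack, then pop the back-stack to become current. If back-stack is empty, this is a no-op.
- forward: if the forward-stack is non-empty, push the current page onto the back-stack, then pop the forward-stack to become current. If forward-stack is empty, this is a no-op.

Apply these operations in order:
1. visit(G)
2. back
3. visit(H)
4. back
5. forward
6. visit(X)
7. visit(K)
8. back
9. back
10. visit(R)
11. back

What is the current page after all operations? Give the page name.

Answer: H

Derivation:
After 1 (visit(G)): cur=G back=1 fwd=0
After 2 (back): cur=HOME back=0 fwd=1
After 3 (visit(H)): cur=H back=1 fwd=0
After 4 (back): cur=HOME back=0 fwd=1
After 5 (forward): cur=H back=1 fwd=0
After 6 (visit(X)): cur=X back=2 fwd=0
After 7 (visit(K)): cur=K back=3 fwd=0
After 8 (back): cur=X back=2 fwd=1
After 9 (back): cur=H back=1 fwd=2
After 10 (visit(R)): cur=R back=2 fwd=0
After 11 (back): cur=H back=1 fwd=1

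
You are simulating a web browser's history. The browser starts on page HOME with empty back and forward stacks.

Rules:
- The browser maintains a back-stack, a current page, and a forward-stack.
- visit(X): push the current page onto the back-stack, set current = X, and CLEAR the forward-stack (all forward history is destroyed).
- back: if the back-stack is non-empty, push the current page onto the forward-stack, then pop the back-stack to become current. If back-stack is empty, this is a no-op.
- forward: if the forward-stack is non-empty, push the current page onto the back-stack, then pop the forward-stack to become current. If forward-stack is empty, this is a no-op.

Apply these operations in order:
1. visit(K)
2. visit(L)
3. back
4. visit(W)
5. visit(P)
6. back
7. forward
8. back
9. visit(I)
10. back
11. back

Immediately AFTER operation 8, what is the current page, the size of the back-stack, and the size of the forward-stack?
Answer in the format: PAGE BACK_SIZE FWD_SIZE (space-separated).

After 1 (visit(K)): cur=K back=1 fwd=0
After 2 (visit(L)): cur=L back=2 fwd=0
After 3 (back): cur=K back=1 fwd=1
After 4 (visit(W)): cur=W back=2 fwd=0
After 5 (visit(P)): cur=P back=3 fwd=0
After 6 (back): cur=W back=2 fwd=1
After 7 (forward): cur=P back=3 fwd=0
After 8 (back): cur=W back=2 fwd=1

W 2 1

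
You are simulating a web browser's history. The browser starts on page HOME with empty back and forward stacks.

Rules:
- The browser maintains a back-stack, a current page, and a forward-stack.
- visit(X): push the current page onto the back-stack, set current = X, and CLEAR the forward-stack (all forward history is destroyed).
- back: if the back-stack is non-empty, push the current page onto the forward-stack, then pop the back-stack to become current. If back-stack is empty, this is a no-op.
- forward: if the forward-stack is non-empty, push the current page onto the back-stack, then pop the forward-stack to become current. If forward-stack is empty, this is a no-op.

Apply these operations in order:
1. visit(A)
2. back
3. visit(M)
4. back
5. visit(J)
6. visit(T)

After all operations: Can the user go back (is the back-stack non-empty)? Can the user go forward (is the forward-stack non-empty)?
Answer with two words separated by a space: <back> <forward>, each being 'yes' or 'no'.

After 1 (visit(A)): cur=A back=1 fwd=0
After 2 (back): cur=HOME back=0 fwd=1
After 3 (visit(M)): cur=M back=1 fwd=0
After 4 (back): cur=HOME back=0 fwd=1
After 5 (visit(J)): cur=J back=1 fwd=0
After 6 (visit(T)): cur=T back=2 fwd=0

Answer: yes no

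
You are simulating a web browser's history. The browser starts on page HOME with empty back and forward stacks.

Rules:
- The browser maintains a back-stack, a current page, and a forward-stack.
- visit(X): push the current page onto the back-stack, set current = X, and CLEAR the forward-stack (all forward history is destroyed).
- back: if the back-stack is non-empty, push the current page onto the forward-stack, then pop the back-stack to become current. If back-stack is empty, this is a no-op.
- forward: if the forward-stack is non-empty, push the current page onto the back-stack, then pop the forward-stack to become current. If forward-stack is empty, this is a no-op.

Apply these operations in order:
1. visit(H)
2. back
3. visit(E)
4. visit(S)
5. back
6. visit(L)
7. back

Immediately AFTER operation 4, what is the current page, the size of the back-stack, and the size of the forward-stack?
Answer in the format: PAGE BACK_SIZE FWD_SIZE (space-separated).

After 1 (visit(H)): cur=H back=1 fwd=0
After 2 (back): cur=HOME back=0 fwd=1
After 3 (visit(E)): cur=E back=1 fwd=0
After 4 (visit(S)): cur=S back=2 fwd=0

S 2 0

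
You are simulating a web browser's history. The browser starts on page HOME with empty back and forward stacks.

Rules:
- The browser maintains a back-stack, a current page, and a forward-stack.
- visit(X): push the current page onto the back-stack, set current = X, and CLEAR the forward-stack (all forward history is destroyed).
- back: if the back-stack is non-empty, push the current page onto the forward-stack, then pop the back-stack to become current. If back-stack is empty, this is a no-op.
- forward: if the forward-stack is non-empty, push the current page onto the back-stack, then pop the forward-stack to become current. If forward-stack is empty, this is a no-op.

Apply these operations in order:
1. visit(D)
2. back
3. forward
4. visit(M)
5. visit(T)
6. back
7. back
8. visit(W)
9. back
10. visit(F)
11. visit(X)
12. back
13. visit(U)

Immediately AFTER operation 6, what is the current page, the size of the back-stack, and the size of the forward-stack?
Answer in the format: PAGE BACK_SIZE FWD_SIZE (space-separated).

After 1 (visit(D)): cur=D back=1 fwd=0
After 2 (back): cur=HOME back=0 fwd=1
After 3 (forward): cur=D back=1 fwd=0
After 4 (visit(M)): cur=M back=2 fwd=0
After 5 (visit(T)): cur=T back=3 fwd=0
After 6 (back): cur=M back=2 fwd=1

M 2 1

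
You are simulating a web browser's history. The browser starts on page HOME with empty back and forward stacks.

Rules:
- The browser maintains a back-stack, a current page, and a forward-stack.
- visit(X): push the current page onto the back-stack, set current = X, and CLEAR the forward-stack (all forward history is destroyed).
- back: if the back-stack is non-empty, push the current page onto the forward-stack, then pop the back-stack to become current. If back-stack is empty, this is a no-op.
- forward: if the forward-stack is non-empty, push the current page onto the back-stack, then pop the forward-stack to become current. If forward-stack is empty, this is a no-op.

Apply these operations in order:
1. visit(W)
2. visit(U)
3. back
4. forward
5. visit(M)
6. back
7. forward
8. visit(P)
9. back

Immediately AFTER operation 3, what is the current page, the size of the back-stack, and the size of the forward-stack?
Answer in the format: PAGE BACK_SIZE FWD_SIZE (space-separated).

After 1 (visit(W)): cur=W back=1 fwd=0
After 2 (visit(U)): cur=U back=2 fwd=0
After 3 (back): cur=W back=1 fwd=1

W 1 1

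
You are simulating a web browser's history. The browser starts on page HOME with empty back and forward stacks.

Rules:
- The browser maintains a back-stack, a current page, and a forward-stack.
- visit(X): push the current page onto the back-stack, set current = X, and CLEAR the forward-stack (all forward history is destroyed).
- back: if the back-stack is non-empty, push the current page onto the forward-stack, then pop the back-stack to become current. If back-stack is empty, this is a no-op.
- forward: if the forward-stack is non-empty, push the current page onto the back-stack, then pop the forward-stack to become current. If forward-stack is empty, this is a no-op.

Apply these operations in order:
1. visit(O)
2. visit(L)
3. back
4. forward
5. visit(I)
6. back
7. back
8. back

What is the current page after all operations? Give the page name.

After 1 (visit(O)): cur=O back=1 fwd=0
After 2 (visit(L)): cur=L back=2 fwd=0
After 3 (back): cur=O back=1 fwd=1
After 4 (forward): cur=L back=2 fwd=0
After 5 (visit(I)): cur=I back=3 fwd=0
After 6 (back): cur=L back=2 fwd=1
After 7 (back): cur=O back=1 fwd=2
After 8 (back): cur=HOME back=0 fwd=3

Answer: HOME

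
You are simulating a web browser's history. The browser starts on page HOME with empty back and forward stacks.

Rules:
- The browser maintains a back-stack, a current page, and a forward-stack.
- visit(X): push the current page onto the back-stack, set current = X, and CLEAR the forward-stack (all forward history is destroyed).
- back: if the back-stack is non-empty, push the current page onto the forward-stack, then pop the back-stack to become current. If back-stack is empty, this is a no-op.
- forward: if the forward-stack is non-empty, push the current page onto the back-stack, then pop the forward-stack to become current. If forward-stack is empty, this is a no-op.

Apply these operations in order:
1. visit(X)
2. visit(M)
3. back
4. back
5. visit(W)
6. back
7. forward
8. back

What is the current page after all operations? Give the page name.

After 1 (visit(X)): cur=X back=1 fwd=0
After 2 (visit(M)): cur=M back=2 fwd=0
After 3 (back): cur=X back=1 fwd=1
After 4 (back): cur=HOME back=0 fwd=2
After 5 (visit(W)): cur=W back=1 fwd=0
After 6 (back): cur=HOME back=0 fwd=1
After 7 (forward): cur=W back=1 fwd=0
After 8 (back): cur=HOME back=0 fwd=1

Answer: HOME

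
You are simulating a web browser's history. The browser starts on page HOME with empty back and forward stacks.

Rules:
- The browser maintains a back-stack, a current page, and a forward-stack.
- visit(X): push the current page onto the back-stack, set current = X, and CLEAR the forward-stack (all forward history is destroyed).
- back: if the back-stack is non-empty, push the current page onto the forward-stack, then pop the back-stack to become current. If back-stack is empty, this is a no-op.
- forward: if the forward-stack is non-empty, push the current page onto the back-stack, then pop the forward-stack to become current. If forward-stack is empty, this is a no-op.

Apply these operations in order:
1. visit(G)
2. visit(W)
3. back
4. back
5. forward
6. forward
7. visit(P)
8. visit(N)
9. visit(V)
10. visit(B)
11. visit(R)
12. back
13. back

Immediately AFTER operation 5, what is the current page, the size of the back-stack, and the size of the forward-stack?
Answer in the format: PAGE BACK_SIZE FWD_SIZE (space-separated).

After 1 (visit(G)): cur=G back=1 fwd=0
After 2 (visit(W)): cur=W back=2 fwd=0
After 3 (back): cur=G back=1 fwd=1
After 4 (back): cur=HOME back=0 fwd=2
After 5 (forward): cur=G back=1 fwd=1

G 1 1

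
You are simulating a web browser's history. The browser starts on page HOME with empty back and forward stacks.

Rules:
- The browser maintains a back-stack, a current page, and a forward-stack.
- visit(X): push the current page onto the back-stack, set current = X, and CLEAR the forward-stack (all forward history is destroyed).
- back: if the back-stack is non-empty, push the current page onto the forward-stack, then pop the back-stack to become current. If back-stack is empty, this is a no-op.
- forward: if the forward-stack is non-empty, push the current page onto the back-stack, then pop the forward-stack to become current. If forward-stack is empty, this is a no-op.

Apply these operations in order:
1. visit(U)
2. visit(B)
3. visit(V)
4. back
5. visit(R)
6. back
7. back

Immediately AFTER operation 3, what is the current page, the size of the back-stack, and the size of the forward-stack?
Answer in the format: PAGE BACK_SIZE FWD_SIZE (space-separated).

After 1 (visit(U)): cur=U back=1 fwd=0
After 2 (visit(B)): cur=B back=2 fwd=0
After 3 (visit(V)): cur=V back=3 fwd=0

V 3 0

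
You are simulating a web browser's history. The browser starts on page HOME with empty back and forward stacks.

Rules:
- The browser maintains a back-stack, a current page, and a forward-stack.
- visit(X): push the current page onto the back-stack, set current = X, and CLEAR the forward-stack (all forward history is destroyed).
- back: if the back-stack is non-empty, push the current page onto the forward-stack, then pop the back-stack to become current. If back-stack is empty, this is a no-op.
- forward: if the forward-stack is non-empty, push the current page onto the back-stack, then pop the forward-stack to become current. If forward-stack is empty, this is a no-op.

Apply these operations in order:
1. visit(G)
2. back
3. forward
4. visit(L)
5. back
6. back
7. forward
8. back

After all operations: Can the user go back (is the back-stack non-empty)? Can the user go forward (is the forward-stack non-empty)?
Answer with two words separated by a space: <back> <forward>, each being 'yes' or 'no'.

After 1 (visit(G)): cur=G back=1 fwd=0
After 2 (back): cur=HOME back=0 fwd=1
After 3 (forward): cur=G back=1 fwd=0
After 4 (visit(L)): cur=L back=2 fwd=0
After 5 (back): cur=G back=1 fwd=1
After 6 (back): cur=HOME back=0 fwd=2
After 7 (forward): cur=G back=1 fwd=1
After 8 (back): cur=HOME back=0 fwd=2

Answer: no yes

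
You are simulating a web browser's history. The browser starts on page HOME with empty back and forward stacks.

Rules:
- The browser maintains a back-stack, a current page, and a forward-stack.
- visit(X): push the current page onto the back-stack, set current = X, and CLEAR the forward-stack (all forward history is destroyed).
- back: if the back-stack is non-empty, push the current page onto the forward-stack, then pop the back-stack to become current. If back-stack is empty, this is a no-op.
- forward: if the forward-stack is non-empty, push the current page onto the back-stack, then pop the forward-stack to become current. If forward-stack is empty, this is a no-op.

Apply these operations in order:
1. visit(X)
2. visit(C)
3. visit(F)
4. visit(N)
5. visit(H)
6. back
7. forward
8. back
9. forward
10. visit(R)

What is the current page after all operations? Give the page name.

Answer: R

Derivation:
After 1 (visit(X)): cur=X back=1 fwd=0
After 2 (visit(C)): cur=C back=2 fwd=0
After 3 (visit(F)): cur=F back=3 fwd=0
After 4 (visit(N)): cur=N back=4 fwd=0
After 5 (visit(H)): cur=H back=5 fwd=0
After 6 (back): cur=N back=4 fwd=1
After 7 (forward): cur=H back=5 fwd=0
After 8 (back): cur=N back=4 fwd=1
After 9 (forward): cur=H back=5 fwd=0
After 10 (visit(R)): cur=R back=6 fwd=0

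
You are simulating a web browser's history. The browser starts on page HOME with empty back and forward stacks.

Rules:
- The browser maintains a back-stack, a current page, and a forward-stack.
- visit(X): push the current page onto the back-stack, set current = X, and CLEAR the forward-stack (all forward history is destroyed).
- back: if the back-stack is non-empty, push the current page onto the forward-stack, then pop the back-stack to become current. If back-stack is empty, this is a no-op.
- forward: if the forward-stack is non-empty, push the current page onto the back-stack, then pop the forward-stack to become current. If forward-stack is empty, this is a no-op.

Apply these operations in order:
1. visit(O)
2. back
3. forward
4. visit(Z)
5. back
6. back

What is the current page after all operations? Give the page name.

After 1 (visit(O)): cur=O back=1 fwd=0
After 2 (back): cur=HOME back=0 fwd=1
After 3 (forward): cur=O back=1 fwd=0
After 4 (visit(Z)): cur=Z back=2 fwd=0
After 5 (back): cur=O back=1 fwd=1
After 6 (back): cur=HOME back=0 fwd=2

Answer: HOME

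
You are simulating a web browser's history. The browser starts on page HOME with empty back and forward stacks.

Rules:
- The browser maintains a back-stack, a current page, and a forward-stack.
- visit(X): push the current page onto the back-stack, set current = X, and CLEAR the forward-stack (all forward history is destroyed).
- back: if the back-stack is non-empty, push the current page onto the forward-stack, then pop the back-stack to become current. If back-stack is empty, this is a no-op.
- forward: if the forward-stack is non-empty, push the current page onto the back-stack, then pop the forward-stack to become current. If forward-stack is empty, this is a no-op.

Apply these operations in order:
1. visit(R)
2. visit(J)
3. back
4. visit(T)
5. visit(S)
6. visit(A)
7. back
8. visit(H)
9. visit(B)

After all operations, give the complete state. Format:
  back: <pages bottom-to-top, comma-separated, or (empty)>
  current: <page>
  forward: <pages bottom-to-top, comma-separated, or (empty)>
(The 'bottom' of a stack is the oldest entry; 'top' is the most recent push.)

After 1 (visit(R)): cur=R back=1 fwd=0
After 2 (visit(J)): cur=J back=2 fwd=0
After 3 (back): cur=R back=1 fwd=1
After 4 (visit(T)): cur=T back=2 fwd=0
After 5 (visit(S)): cur=S back=3 fwd=0
After 6 (visit(A)): cur=A back=4 fwd=0
After 7 (back): cur=S back=3 fwd=1
After 8 (visit(H)): cur=H back=4 fwd=0
After 9 (visit(B)): cur=B back=5 fwd=0

Answer: back: HOME,R,T,S,H
current: B
forward: (empty)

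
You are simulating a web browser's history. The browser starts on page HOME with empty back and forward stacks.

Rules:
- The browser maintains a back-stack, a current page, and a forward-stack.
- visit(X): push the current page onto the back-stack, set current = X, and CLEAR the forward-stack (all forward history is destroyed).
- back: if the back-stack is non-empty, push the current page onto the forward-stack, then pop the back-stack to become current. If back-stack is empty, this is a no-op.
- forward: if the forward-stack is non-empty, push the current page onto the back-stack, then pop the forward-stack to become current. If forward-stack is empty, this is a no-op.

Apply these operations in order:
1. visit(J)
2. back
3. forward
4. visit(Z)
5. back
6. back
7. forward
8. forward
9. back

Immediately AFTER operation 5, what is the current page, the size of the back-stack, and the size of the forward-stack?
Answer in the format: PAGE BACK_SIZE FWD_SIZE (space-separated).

After 1 (visit(J)): cur=J back=1 fwd=0
After 2 (back): cur=HOME back=0 fwd=1
After 3 (forward): cur=J back=1 fwd=0
After 4 (visit(Z)): cur=Z back=2 fwd=0
After 5 (back): cur=J back=1 fwd=1

J 1 1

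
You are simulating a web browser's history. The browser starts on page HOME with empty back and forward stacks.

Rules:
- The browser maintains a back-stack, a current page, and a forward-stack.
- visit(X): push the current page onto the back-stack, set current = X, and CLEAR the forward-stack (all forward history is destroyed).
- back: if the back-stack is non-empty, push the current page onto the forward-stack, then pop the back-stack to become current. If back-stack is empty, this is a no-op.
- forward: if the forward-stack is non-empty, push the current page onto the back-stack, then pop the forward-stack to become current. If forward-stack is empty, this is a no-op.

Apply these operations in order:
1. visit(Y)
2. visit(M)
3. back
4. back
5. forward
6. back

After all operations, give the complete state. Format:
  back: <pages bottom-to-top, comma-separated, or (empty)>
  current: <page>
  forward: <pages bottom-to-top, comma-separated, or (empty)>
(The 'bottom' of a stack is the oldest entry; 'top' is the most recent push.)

Answer: back: (empty)
current: HOME
forward: M,Y

Derivation:
After 1 (visit(Y)): cur=Y back=1 fwd=0
After 2 (visit(M)): cur=M back=2 fwd=0
After 3 (back): cur=Y back=1 fwd=1
After 4 (back): cur=HOME back=0 fwd=2
After 5 (forward): cur=Y back=1 fwd=1
After 6 (back): cur=HOME back=0 fwd=2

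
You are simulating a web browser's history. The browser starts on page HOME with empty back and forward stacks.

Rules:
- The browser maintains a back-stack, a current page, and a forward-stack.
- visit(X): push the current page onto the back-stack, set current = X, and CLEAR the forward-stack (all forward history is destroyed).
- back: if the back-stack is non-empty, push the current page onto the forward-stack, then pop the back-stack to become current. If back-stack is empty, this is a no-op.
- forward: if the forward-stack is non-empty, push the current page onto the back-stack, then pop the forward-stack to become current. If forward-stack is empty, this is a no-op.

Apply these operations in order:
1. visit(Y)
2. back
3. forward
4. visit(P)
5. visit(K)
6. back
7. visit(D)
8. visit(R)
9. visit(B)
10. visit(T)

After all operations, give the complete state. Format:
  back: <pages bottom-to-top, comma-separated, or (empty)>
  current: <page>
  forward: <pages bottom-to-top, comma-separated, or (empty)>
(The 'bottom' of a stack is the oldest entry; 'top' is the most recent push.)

After 1 (visit(Y)): cur=Y back=1 fwd=0
After 2 (back): cur=HOME back=0 fwd=1
After 3 (forward): cur=Y back=1 fwd=0
After 4 (visit(P)): cur=P back=2 fwd=0
After 5 (visit(K)): cur=K back=3 fwd=0
After 6 (back): cur=P back=2 fwd=1
After 7 (visit(D)): cur=D back=3 fwd=0
After 8 (visit(R)): cur=R back=4 fwd=0
After 9 (visit(B)): cur=B back=5 fwd=0
After 10 (visit(T)): cur=T back=6 fwd=0

Answer: back: HOME,Y,P,D,R,B
current: T
forward: (empty)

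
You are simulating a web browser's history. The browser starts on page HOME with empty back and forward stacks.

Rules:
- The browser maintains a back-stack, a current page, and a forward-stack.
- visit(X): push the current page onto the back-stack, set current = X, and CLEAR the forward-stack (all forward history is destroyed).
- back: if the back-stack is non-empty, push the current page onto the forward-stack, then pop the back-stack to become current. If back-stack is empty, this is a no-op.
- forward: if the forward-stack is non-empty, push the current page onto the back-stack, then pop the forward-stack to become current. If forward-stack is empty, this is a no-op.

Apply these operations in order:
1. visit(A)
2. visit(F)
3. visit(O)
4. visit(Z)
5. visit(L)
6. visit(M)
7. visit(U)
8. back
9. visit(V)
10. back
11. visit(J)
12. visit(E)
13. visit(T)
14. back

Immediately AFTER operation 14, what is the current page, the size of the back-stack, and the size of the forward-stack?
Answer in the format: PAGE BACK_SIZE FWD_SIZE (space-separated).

After 1 (visit(A)): cur=A back=1 fwd=0
After 2 (visit(F)): cur=F back=2 fwd=0
After 3 (visit(O)): cur=O back=3 fwd=0
After 4 (visit(Z)): cur=Z back=4 fwd=0
After 5 (visit(L)): cur=L back=5 fwd=0
After 6 (visit(M)): cur=M back=6 fwd=0
After 7 (visit(U)): cur=U back=7 fwd=0
After 8 (back): cur=M back=6 fwd=1
After 9 (visit(V)): cur=V back=7 fwd=0
After 10 (back): cur=M back=6 fwd=1
After 11 (visit(J)): cur=J back=7 fwd=0
After 12 (visit(E)): cur=E back=8 fwd=0
After 13 (visit(T)): cur=T back=9 fwd=0
After 14 (back): cur=E back=8 fwd=1

E 8 1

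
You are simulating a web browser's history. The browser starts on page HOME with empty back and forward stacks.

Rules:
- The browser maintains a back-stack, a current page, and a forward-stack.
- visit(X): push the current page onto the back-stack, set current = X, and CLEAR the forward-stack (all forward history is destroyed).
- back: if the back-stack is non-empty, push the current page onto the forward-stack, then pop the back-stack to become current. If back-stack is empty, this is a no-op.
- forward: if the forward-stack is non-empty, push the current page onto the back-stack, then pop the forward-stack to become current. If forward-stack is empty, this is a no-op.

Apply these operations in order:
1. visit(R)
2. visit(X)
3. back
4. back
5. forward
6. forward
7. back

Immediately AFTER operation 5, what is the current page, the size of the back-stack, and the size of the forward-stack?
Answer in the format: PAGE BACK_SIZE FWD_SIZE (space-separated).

After 1 (visit(R)): cur=R back=1 fwd=0
After 2 (visit(X)): cur=X back=2 fwd=0
After 3 (back): cur=R back=1 fwd=1
After 4 (back): cur=HOME back=0 fwd=2
After 5 (forward): cur=R back=1 fwd=1

R 1 1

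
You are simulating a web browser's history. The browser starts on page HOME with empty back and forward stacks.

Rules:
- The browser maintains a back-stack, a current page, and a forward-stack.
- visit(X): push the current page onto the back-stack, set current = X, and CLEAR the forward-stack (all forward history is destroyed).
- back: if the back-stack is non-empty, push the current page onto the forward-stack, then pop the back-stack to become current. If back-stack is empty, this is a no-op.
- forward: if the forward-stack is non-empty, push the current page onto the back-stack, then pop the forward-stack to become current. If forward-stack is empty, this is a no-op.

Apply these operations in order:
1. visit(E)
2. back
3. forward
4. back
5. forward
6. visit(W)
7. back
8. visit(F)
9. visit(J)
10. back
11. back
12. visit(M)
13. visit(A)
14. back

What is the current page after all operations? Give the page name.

After 1 (visit(E)): cur=E back=1 fwd=0
After 2 (back): cur=HOME back=0 fwd=1
After 3 (forward): cur=E back=1 fwd=0
After 4 (back): cur=HOME back=0 fwd=1
After 5 (forward): cur=E back=1 fwd=0
After 6 (visit(W)): cur=W back=2 fwd=0
After 7 (back): cur=E back=1 fwd=1
After 8 (visit(F)): cur=F back=2 fwd=0
After 9 (visit(J)): cur=J back=3 fwd=0
After 10 (back): cur=F back=2 fwd=1
After 11 (back): cur=E back=1 fwd=2
After 12 (visit(M)): cur=M back=2 fwd=0
After 13 (visit(A)): cur=A back=3 fwd=0
After 14 (back): cur=M back=2 fwd=1

Answer: M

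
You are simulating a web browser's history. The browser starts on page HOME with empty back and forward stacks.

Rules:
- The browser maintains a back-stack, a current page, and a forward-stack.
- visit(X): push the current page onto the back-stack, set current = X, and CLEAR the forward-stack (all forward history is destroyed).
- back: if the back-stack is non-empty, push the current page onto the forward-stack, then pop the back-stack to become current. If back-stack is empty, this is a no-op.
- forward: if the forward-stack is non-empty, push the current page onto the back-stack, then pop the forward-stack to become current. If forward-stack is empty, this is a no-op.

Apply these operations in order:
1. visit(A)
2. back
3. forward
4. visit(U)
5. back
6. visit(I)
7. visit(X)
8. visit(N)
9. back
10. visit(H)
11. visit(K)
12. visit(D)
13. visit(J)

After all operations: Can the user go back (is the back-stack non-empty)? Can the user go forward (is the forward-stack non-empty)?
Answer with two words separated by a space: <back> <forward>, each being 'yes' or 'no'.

After 1 (visit(A)): cur=A back=1 fwd=0
After 2 (back): cur=HOME back=0 fwd=1
After 3 (forward): cur=A back=1 fwd=0
After 4 (visit(U)): cur=U back=2 fwd=0
After 5 (back): cur=A back=1 fwd=1
After 6 (visit(I)): cur=I back=2 fwd=0
After 7 (visit(X)): cur=X back=3 fwd=0
After 8 (visit(N)): cur=N back=4 fwd=0
After 9 (back): cur=X back=3 fwd=1
After 10 (visit(H)): cur=H back=4 fwd=0
After 11 (visit(K)): cur=K back=5 fwd=0
After 12 (visit(D)): cur=D back=6 fwd=0
After 13 (visit(J)): cur=J back=7 fwd=0

Answer: yes no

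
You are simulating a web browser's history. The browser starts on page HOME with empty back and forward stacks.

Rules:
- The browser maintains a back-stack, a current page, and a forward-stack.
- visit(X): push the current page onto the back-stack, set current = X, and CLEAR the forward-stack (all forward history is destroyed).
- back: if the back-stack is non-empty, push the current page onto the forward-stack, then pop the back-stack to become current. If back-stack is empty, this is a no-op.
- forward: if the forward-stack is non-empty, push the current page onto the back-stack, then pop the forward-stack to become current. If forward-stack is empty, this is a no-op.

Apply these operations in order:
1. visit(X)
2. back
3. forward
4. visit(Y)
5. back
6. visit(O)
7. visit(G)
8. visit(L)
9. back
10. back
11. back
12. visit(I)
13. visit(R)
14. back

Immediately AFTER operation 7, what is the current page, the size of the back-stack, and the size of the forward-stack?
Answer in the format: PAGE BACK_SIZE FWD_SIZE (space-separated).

After 1 (visit(X)): cur=X back=1 fwd=0
After 2 (back): cur=HOME back=0 fwd=1
After 3 (forward): cur=X back=1 fwd=0
After 4 (visit(Y)): cur=Y back=2 fwd=0
After 5 (back): cur=X back=1 fwd=1
After 6 (visit(O)): cur=O back=2 fwd=0
After 7 (visit(G)): cur=G back=3 fwd=0

G 3 0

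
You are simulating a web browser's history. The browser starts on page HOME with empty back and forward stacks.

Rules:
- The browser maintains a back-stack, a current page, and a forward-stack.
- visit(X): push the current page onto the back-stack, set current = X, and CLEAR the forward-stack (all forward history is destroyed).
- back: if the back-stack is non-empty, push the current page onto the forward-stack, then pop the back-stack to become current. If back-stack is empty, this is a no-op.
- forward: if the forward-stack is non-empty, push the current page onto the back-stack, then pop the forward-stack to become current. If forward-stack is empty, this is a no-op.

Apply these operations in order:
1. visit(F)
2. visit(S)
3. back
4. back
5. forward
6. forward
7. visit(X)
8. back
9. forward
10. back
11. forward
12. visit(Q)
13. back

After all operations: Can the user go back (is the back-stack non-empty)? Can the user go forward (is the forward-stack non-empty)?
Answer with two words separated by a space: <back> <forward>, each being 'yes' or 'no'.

Answer: yes yes

Derivation:
After 1 (visit(F)): cur=F back=1 fwd=0
After 2 (visit(S)): cur=S back=2 fwd=0
After 3 (back): cur=F back=1 fwd=1
After 4 (back): cur=HOME back=0 fwd=2
After 5 (forward): cur=F back=1 fwd=1
After 6 (forward): cur=S back=2 fwd=0
After 7 (visit(X)): cur=X back=3 fwd=0
After 8 (back): cur=S back=2 fwd=1
After 9 (forward): cur=X back=3 fwd=0
After 10 (back): cur=S back=2 fwd=1
After 11 (forward): cur=X back=3 fwd=0
After 12 (visit(Q)): cur=Q back=4 fwd=0
After 13 (back): cur=X back=3 fwd=1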